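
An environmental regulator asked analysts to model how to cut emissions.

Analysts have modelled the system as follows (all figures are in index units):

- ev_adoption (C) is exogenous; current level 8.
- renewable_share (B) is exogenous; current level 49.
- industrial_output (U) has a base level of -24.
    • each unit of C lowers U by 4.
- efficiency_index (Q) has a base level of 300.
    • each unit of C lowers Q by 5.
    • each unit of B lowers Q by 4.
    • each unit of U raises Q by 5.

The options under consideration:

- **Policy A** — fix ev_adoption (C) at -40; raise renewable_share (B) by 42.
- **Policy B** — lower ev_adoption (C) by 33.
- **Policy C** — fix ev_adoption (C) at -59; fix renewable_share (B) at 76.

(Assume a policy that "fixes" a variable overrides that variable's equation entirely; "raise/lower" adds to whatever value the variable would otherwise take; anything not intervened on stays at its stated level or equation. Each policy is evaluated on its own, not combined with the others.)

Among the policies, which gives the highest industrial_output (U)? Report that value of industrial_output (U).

212

Policy A (C := -40, B + 42):
  C = -40
  U = -24 − 4·(-40) = 136
Policy B (C − 33):
  C = 8 − 33 = -25
  U = -24 − 4·(-25) = 76
Policy C (C := -59, B := 76):
  C = -59
  U = -24 − 4·(-59) = 212
Comparing — Policy A: U=136, Policy B: U=76, Policy C: U=212. Highest is 212 (Policy C).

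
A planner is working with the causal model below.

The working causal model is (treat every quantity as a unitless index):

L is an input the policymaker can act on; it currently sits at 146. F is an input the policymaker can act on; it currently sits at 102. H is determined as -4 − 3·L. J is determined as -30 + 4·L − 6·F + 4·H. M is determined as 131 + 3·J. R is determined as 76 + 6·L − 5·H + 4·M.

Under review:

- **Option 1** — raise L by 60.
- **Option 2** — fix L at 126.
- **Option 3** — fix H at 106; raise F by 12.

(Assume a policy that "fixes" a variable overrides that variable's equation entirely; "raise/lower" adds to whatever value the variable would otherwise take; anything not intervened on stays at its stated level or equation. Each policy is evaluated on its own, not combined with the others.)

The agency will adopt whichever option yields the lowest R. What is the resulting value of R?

Option 1 (L + 60):
  L = 146 + 60 = 206
  F = 102
  H = -4 − 3·206 = -622
  J = -30 + 4·206 − 6·102 + 4·(-622) = -2306
  M = 131 + 3·(-2306) = -6787
  R = 76 + 6·206 − 5·(-622) + 4·(-6787) = -22726
Option 2 (L := 126):
  L = 126
  F = 102
  H = -4 − 3·126 = -382
  J = -30 + 4·126 − 6·102 + 4·(-382) = -1666
  M = 131 + 3·(-1666) = -4867
  R = 76 + 6·126 − 5·(-382) + 4·(-4867) = -16726
Option 3 (H := 106, F + 12):
  L = 146
  F = 102 + 12 = 114
  H = 106
  J = -30 + 4·146 − 6·114 + 4·106 = 294
  M = 131 + 3·294 = 1013
  R = 76 + 6·146 − 5·106 + 4·1013 = 4474
Comparing — Option 1: R=-22726, Option 2: R=-16726, Option 3: R=4474. Lowest is -22726 (Option 1).

-22726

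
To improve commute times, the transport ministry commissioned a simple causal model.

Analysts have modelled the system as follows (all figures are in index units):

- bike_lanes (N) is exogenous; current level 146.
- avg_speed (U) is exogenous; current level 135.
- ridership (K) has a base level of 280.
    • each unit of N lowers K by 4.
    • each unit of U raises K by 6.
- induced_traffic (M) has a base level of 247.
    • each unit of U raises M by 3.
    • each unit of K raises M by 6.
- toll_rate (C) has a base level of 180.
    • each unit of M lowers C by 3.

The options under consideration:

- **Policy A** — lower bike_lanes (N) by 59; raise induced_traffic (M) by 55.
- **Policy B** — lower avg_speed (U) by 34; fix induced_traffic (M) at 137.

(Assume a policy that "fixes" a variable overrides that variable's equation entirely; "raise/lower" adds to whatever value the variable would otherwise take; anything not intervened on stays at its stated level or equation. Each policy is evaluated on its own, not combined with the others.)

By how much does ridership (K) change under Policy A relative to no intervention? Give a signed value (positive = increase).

Baseline:
  N = 146
  U = 135
  K = 280 − 4·146 + 6·135 = 506
Policy A (N − 59, M + 55):
  N = 146 − 59 = 87
  U = 135
  K = 280 − 4·87 + 6·135 = 742
Change in K: 742 − 506 = 236

236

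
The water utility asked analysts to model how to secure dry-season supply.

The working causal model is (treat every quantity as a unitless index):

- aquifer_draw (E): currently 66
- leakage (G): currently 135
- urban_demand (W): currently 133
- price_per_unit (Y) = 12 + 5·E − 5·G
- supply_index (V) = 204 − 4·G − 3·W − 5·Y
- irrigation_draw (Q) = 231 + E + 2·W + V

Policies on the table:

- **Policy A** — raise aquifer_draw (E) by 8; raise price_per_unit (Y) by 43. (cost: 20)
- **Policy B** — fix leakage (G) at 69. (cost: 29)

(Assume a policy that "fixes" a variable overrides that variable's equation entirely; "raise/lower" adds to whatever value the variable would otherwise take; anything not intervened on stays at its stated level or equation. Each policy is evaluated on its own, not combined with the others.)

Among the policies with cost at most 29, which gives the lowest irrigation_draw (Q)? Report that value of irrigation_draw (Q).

107

Policy A (E + 8, Y + 43):
  E = 66 + 8 = 74
  G = 135
  W = 133
  Y = 12 + 5·74 − 5·135 (+43 from intervention) = -250
  V = 204 − 4·135 − 3·133 − 5·(-250) = 515
  Q = 231 + 74 + 2·133 + 515 = 1086
Policy B (G := 69):
  E = 66
  G = 69
  W = 133
  Y = 12 + 5·66 − 5·69 = -3
  V = 204 − 4·69 − 3·133 − 5·(-3) = -456
  Q = 231 + 66 + 2·133 + (-456) = 107
Comparing — Policy A: Q=1086, Policy B: Q=107. Lowest is 107 (Policy B).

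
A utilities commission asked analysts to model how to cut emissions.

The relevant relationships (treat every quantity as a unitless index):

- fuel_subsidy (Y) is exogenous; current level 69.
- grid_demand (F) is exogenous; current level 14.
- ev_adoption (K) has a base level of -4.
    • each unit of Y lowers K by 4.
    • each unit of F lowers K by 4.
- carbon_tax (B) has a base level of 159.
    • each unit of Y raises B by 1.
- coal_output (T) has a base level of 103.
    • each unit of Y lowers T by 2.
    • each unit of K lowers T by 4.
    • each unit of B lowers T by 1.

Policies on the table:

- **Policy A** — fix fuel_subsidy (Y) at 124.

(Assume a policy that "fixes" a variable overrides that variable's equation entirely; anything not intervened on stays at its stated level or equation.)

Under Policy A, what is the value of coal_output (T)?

Policy A (Y := 124):
  Y = 124
  F = 14
  K = -4 − 4·124 − 4·14 = -556
  B = 159 + 124 = 283
  T = 103 − 2·124 − 4·(-556) − 283 = 1796

1796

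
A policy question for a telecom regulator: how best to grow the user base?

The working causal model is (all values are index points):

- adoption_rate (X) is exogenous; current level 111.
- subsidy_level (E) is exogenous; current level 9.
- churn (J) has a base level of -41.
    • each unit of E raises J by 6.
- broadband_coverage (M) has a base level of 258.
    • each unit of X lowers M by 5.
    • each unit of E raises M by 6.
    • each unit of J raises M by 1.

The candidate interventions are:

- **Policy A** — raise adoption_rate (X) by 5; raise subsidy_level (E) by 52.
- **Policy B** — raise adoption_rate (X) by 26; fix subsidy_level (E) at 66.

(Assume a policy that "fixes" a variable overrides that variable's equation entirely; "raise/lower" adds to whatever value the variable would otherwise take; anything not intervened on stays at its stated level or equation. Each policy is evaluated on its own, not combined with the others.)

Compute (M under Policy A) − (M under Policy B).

45

Policy A (X + 5, E + 52):
  X = 111 + 5 = 116
  E = 9 + 52 = 61
  J = -41 + 6·61 = 325
  M = 258 − 5·116 + 6·61 + 325 = 369
Policy B (X + 26, E := 66):
  X = 111 + 26 = 137
  E = 66
  J = -41 + 6·66 = 355
  M = 258 − 5·137 + 6·66 + 355 = 324
M: 369 − 324 = 45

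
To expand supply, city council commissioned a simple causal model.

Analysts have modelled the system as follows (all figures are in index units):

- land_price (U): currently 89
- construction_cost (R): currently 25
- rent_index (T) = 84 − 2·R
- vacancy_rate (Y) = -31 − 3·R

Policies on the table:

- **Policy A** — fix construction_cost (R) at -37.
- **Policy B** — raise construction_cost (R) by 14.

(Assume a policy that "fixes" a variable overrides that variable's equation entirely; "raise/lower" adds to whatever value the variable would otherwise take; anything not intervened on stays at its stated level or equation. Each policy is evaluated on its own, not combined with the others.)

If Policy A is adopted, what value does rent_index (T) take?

Policy A (R := -37):
  R = -37
  T = 84 − 2·(-37) = 158

158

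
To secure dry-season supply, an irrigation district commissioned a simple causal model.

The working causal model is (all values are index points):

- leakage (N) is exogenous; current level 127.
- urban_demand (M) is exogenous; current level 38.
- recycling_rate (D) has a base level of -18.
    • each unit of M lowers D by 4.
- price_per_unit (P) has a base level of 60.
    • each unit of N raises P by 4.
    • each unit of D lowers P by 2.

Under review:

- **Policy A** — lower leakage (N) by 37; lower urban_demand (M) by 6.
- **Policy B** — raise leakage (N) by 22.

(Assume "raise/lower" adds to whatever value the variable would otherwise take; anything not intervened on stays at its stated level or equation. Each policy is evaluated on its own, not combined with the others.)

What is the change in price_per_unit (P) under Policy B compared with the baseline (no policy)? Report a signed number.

88

Baseline:
  N = 127
  M = 38
  D = -18 − 4·38 = -170
  P = 60 + 4·127 − 2·(-170) = 908
Policy B (N + 22):
  N = 127 + 22 = 149
  M = 38
  D = -18 − 4·38 = -170
  P = 60 + 4·149 − 2·(-170) = 996
Change in P: 996 − 908 = 88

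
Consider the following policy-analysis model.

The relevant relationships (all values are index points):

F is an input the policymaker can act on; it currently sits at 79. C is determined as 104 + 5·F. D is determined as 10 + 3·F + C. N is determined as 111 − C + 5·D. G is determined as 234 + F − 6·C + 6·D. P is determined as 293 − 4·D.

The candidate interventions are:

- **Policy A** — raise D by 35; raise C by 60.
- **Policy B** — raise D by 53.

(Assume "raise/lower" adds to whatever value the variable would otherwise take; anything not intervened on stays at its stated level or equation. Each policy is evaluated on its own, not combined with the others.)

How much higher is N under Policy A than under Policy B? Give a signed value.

Policy A (D + 35, C + 60):
  F = 79
  C = 104 + 5·79 (+60 from intervention) = 559
  D = 10 + 3·79 + 559 (+35 from intervention) = 841
  N = 111 − 559 + 5·841 = 3757
Policy B (D + 53):
  F = 79
  C = 104 + 5·79 = 499
  D = 10 + 3·79 + 499 (+53 from intervention) = 799
  N = 111 − 499 + 5·799 = 3607
N: 3757 − 3607 = 150

150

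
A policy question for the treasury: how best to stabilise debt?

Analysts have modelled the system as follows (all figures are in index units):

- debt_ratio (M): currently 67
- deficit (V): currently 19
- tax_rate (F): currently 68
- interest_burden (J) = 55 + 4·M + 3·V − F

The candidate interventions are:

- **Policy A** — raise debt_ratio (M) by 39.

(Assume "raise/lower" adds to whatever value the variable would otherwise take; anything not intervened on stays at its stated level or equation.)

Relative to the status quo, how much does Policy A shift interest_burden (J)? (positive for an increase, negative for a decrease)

Baseline:
  M = 67
  V = 19
  F = 68
  J = 55 + 4·67 + 3·19 − 68 = 312
Policy A (M + 39):
  M = 67 + 39 = 106
  V = 19
  F = 68
  J = 55 + 4·106 + 3·19 − 68 = 468
Change in J: 468 − 312 = 156

156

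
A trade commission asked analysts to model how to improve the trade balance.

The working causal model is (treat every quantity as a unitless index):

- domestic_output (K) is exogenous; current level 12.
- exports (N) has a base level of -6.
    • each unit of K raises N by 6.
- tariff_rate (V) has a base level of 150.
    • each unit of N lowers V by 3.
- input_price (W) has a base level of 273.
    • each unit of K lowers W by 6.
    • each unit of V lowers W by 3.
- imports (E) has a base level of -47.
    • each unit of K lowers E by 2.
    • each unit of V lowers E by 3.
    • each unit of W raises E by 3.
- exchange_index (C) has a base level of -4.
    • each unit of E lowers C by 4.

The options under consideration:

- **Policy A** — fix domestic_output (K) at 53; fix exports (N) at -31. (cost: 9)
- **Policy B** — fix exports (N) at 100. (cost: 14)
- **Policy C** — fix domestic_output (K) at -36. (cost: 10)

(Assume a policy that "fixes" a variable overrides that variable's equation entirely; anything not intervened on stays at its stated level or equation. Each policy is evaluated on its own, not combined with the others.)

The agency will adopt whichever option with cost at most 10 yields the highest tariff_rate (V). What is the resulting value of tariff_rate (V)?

816

Policy A (K := 53, N := -31):
  K = 53
  N = -31
  V = 150 − 3·(-31) = 243
Policy C (K := -36):
  K = -36
  N = -6 + 6·(-36) = -222
  V = 150 − 3·(-222) = 816
Comparing — Policy A: V=243, Policy C: V=816. Highest is 816 (Policy C).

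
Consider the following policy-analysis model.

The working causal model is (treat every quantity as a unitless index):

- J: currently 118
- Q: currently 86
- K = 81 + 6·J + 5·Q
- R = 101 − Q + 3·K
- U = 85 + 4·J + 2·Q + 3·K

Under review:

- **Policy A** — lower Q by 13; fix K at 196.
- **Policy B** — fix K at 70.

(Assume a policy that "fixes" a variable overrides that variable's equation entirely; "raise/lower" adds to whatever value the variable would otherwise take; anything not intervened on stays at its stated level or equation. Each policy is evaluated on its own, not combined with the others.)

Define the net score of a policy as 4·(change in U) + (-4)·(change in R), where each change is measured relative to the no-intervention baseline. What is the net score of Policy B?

0

Baseline:
  J = 118
  Q = 86
  K = 81 + 6·118 + 5·86 = 1219
  R = 101 − 86 + 3·1219 = 3672
  U = 85 + 4·118 + 2·86 + 3·1219 = 4386
Policy B (K := 70):
  J = 118
  Q = 86
  K = 70
  R = 101 − 86 + 3·70 = 225
  U = 85 + 4·118 + 2·86 + 3·70 = 939
ΔU = 939 − 4386 = -3447; ΔR = 225 − 3672 = -3447
Score = 4·(-3447) + (-4)·(-3447) = 0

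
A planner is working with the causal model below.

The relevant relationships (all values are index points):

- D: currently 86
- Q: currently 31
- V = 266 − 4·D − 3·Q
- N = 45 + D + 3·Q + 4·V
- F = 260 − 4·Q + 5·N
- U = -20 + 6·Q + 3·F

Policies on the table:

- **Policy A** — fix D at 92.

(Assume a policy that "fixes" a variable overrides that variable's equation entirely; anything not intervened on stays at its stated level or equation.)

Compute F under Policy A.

Policy A (D := 92):
  D = 92
  Q = 31
  V = 266 − 4·92 − 3·31 = -195
  N = 45 + 92 + 3·31 + 4·(-195) = -550
  F = 260 − 4·31 + 5·(-550) = -2614

-2614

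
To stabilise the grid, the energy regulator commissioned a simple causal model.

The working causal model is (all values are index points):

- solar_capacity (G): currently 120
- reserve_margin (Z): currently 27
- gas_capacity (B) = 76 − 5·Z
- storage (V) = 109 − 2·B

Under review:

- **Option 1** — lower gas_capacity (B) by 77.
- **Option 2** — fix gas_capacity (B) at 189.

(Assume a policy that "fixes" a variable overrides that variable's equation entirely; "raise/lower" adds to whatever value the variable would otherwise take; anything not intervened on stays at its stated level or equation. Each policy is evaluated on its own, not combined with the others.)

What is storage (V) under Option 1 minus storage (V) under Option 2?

Option 1 (B − 77):
  Z = 27
  B = 76 − 5·27 (−77 from intervention) = -136
  V = 109 − 2·(-136) = 381
Option 2 (B := 189):
  Z = 27
  B = 189
  V = 109 − 2·189 = -269
V: 381 − (-269) = 650

650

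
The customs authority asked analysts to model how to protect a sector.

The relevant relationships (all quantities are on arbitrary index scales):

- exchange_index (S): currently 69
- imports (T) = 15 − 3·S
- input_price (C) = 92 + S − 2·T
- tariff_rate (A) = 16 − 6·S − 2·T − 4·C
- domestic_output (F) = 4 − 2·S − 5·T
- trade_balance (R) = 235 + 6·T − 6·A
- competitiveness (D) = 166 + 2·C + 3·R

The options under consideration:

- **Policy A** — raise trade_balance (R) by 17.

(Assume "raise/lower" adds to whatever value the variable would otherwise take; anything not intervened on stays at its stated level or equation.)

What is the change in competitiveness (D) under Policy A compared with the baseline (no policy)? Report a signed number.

51

Baseline:
  S = 69
  T = 15 − 3·69 = -192
  C = 92 + 69 − 2·(-192) = 545
  A = 16 − 6·69 − 2·(-192) − 4·545 = -2194
  R = 235 + 6·(-192) − 6·(-2194) = 12247
  D = 166 + 2·545 + 3·12247 = 37997
Policy A (R + 17):
  S = 69
  T = 15 − 3·69 = -192
  C = 92 + 69 − 2·(-192) = 545
  A = 16 − 6·69 − 2·(-192) − 4·545 = -2194
  R = 235 + 6·(-192) − 6·(-2194) (+17 from intervention) = 12264
  D = 166 + 2·545 + 3·12264 = 38048
Change in D: 38048 − 37997 = 51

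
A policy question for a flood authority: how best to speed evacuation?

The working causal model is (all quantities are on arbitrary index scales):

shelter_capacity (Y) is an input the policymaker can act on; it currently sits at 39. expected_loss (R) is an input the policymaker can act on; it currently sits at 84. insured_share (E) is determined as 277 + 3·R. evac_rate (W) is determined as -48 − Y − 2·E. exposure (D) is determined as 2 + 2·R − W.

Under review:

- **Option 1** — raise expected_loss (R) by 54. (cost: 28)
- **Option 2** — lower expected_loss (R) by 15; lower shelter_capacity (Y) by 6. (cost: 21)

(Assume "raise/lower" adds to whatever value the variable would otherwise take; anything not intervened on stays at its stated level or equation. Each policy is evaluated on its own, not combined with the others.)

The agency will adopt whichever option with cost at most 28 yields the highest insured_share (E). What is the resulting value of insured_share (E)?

691

Option 1 (R + 54):
  R = 84 + 54 = 138
  E = 277 + 3·138 = 691
Option 2 (R − 15, Y − 6):
  R = 84 − 15 = 69
  E = 277 + 3·69 = 484
Comparing — Option 1: E=691, Option 2: E=484. Highest is 691 (Option 1).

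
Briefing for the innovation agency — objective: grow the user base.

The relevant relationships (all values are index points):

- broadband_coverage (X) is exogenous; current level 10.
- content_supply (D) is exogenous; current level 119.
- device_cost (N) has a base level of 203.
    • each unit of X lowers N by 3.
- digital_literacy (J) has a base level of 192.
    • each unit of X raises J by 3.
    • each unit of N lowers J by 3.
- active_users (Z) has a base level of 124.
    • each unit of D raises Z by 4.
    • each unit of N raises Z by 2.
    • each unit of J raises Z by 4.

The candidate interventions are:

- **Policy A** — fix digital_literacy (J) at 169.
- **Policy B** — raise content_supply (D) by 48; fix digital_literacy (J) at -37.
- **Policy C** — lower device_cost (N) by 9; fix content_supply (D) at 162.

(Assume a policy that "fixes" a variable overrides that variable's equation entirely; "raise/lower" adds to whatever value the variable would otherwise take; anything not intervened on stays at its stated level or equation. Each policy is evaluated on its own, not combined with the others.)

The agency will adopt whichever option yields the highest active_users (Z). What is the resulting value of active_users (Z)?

1622

Policy A (J := 169):
  X = 10
  D = 119
  N = 203 − 3·10 = 173
  J = 169
  Z = 124 + 4·119 + 2·173 + 4·169 = 1622
Policy B (D + 48, J := -37):
  X = 10
  D = 119 + 48 = 167
  N = 203 − 3·10 = 173
  J = -37
  Z = 124 + 4·167 + 2·173 + 4·(-37) = 990
Policy C (N − 9, D := 162):
  X = 10
  D = 162
  N = 203 − 3·10 (−9 from intervention) = 164
  J = 192 + 3·10 − 3·164 = -270
  Z = 124 + 4·162 + 2·164 + 4·(-270) = 20
Comparing — Policy A: Z=1622, Policy B: Z=990, Policy C: Z=20. Highest is 1622 (Policy A).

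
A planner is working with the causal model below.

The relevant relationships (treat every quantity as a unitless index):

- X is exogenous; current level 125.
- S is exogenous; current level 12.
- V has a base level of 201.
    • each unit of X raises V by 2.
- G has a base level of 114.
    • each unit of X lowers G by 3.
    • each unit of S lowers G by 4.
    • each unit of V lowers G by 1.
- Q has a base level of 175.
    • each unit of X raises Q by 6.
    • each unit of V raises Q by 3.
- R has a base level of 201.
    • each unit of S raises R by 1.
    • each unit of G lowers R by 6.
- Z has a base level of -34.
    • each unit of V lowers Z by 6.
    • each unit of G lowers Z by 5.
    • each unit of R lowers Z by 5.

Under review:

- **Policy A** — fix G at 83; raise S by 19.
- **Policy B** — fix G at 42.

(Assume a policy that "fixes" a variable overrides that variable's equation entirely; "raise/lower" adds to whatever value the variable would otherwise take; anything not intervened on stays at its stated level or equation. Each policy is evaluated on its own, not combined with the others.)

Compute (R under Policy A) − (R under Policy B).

-227

Policy A (G := 83, S + 19):
  X = 125
  S = 12 + 19 = 31
  V = 201 + 2·125 = 451
  G = 83
  R = 201 + 31 − 6·83 = -266
Policy B (G := 42):
  X = 125
  S = 12
  V = 201 + 2·125 = 451
  G = 42
  R = 201 + 12 − 6·42 = -39
R: -266 − (-39) = -227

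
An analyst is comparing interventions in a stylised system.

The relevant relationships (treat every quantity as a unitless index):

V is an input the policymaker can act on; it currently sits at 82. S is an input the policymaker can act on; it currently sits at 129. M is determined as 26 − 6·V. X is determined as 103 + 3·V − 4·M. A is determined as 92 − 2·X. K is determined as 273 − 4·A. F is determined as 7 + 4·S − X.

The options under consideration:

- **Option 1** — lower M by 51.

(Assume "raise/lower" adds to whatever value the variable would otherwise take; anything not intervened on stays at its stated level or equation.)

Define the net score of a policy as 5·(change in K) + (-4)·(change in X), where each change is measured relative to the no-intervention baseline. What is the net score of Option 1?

7344

Baseline:
  V = 82
  M = 26 − 6·82 = -466
  X = 103 + 3·82 − 4·(-466) = 2213
  A = 92 − 2·2213 = -4334
  K = 273 − 4·(-4334) = 17609
Option 1 (M − 51):
  V = 82
  M = 26 − 6·82 (−51 from intervention) = -517
  X = 103 + 3·82 − 4·(-517) = 2417
  A = 92 − 2·2417 = -4742
  K = 273 − 4·(-4742) = 19241
ΔK = 19241 − 17609 = 1632; ΔX = 2417 − 2213 = 204
Score = 5·1632 + (-4)·204 = 7344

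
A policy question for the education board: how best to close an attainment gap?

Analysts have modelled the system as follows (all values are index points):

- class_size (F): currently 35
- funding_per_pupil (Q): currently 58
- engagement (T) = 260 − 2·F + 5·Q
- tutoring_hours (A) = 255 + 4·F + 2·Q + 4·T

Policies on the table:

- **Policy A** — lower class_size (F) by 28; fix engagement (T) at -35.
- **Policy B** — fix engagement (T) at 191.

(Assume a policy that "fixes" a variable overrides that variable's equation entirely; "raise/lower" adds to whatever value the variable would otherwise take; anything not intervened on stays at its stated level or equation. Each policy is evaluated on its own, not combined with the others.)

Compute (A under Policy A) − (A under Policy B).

Policy A (F − 28, T := -35):
  F = 35 − 28 = 7
  Q = 58
  T = -35
  A = 255 + 4·7 + 2·58 + 4·(-35) = 259
Policy B (T := 191):
  F = 35
  Q = 58
  T = 191
  A = 255 + 4·35 + 2·58 + 4·191 = 1275
A: 259 − 1275 = -1016

-1016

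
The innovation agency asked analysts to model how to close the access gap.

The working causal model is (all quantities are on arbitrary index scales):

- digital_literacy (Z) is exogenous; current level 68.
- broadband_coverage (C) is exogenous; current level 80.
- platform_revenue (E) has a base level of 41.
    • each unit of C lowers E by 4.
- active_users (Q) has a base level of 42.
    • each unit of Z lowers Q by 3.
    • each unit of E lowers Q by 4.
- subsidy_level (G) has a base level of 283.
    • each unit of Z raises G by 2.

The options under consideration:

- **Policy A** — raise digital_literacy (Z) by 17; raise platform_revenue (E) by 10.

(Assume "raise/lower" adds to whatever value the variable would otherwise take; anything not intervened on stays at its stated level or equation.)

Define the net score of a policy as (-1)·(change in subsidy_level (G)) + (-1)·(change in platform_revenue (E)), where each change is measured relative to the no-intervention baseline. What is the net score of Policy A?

Baseline:
  Z = 68
  C = 80
  E = 41 − 4·80 = -279
  G = 283 + 2·68 = 419
Policy A (Z + 17, E + 10):
  Z = 68 + 17 = 85
  C = 80
  E = 41 − 4·80 (+10 from intervention) = -269
  G = 283 + 2·85 = 453
ΔG = 453 − 419 = 34; ΔE = -269 − (-279) = 10
Score = (-1)·34 + (-1)·10 = -44

-44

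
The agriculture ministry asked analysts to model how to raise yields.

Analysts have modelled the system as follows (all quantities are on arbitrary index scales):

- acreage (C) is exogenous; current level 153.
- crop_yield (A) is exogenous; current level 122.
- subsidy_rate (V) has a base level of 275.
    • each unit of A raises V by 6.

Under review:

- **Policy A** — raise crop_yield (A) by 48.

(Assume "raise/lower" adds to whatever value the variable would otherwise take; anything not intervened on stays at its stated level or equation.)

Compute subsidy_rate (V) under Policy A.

Policy A (A + 48):
  A = 122 + 48 = 170
  V = 275 + 6·170 = 1295

1295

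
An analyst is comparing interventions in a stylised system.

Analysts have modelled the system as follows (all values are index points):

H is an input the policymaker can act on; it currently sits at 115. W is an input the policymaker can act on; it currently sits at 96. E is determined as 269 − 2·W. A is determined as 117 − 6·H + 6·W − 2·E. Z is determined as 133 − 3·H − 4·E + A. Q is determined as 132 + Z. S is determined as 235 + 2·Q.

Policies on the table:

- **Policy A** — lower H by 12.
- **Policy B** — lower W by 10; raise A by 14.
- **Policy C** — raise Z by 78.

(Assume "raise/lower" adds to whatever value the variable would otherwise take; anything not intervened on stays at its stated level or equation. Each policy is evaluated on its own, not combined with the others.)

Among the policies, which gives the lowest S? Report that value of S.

-1175

Policy A (H − 12):
  H = 115 − 12 = 103
  W = 96
  E = 269 − 2·96 = 77
  A = 117 − 6·103 + 6·96 − 2·77 = -79
  Z = 133 − 3·103 − 4·77 + (-79) = -563
  Q = 132 + (-563) = -431
  S = 235 + 2·(-431) = -627
Policy B (W − 10, A + 14):
  H = 115
  W = 96 − 10 = 86
  E = 269 − 2·86 = 97
  A = 117 − 6·115 + 6·86 − 2·97 (+14 from intervention) = -237
  Z = 133 − 3·115 − 4·97 + (-237) = -837
  Q = 132 + (-837) = -705
  S = 235 + 2·(-705) = -1175
Policy C (Z + 78):
  H = 115
  W = 96
  E = 269 − 2·96 = 77
  A = 117 − 6·115 + 6·96 − 2·77 = -151
  Z = 133 − 3·115 − 4·77 + (-151) (+78 from intervention) = -593
  Q = 132 + (-593) = -461
  S = 235 + 2·(-461) = -687
Comparing — Policy A: S=-627, Policy B: S=-1175, Policy C: S=-687. Lowest is -1175 (Policy B).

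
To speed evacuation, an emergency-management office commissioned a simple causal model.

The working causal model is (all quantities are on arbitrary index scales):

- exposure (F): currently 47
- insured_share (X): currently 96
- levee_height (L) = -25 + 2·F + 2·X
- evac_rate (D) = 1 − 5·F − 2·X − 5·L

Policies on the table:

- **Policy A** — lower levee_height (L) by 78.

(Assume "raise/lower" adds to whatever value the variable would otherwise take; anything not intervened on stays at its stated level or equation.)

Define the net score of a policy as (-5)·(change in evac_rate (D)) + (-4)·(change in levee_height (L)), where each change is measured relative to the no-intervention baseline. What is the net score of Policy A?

-1638

Baseline:
  F = 47
  X = 96
  L = -25 + 2·47 + 2·96 = 261
  D = 1 − 5·47 − 2·96 − 5·261 = -1731
Policy A (L − 78):
  F = 47
  X = 96
  L = -25 + 2·47 + 2·96 (−78 from intervention) = 183
  D = 1 − 5·47 − 2·96 − 5·183 = -1341
ΔD = -1341 − (-1731) = 390; ΔL = 183 − 261 = -78
Score = (-5)·390 + (-4)·(-78) = -1638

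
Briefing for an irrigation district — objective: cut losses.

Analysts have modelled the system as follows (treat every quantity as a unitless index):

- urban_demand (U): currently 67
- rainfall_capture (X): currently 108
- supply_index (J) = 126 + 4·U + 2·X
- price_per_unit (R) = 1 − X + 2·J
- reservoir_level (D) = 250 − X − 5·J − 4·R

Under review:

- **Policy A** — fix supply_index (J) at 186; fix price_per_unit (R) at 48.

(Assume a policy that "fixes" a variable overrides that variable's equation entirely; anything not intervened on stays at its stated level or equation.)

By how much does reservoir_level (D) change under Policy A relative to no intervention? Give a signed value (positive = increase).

Baseline:
  U = 67
  X = 108
  J = 126 + 4·67 + 2·108 = 610
  R = 1 − 108 + 2·610 = 1113
  D = 250 − 108 − 5·610 − 4·1113 = -7360
Policy A (J := 186, R := 48):
  U = 67
  X = 108
  J = 186
  R = 48
  D = 250 − 108 − 5·186 − 4·48 = -980
Change in D: -980 − (-7360) = 6380

6380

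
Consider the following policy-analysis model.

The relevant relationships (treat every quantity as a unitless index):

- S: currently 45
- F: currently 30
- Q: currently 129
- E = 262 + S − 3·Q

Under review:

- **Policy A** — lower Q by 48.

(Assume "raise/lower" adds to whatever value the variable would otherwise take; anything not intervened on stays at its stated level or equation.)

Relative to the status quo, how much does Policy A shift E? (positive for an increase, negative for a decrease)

Baseline:
  S = 45
  Q = 129
  E = 262 + 45 − 3·129 = -80
Policy A (Q − 48):
  S = 45
  Q = 129 − 48 = 81
  E = 262 + 45 − 3·81 = 64
Change in E: 64 − (-80) = 144

144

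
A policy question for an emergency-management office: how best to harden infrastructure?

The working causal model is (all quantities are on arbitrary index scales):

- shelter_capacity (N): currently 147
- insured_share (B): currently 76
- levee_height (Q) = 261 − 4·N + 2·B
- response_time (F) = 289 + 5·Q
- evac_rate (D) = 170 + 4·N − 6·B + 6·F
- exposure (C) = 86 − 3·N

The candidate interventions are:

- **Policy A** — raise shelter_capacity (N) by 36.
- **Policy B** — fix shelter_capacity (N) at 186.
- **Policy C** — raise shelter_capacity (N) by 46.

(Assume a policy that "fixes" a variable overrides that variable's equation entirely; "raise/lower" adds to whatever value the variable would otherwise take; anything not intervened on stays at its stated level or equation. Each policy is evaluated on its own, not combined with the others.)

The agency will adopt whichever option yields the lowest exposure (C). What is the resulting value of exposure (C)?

Policy A (N + 36):
  N = 147 + 36 = 183
  C = 86 − 3·183 = -463
Policy B (N := 186):
  N = 186
  C = 86 − 3·186 = -472
Policy C (N + 46):
  N = 147 + 46 = 193
  C = 86 − 3·193 = -493
Comparing — Policy A: C=-463, Policy B: C=-472, Policy C: C=-493. Lowest is -493 (Policy C).

-493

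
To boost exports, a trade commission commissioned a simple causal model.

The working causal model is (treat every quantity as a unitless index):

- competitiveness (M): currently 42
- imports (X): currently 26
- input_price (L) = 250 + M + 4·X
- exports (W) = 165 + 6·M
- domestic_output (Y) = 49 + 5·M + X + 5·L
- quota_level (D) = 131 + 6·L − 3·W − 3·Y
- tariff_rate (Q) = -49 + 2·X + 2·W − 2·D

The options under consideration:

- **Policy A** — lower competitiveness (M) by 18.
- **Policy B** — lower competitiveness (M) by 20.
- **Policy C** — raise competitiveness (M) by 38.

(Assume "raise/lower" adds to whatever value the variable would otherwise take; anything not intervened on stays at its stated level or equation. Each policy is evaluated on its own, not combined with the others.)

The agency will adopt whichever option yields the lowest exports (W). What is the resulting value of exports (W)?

297

Policy A (M − 18):
  M = 42 − 18 = 24
  W = 165 + 6·24 = 309
Policy B (M − 20):
  M = 42 − 20 = 22
  W = 165 + 6·22 = 297
Policy C (M + 38):
  M = 42 + 38 = 80
  W = 165 + 6·80 = 645
Comparing — Policy A: W=309, Policy B: W=297, Policy C: W=645. Lowest is 297 (Policy B).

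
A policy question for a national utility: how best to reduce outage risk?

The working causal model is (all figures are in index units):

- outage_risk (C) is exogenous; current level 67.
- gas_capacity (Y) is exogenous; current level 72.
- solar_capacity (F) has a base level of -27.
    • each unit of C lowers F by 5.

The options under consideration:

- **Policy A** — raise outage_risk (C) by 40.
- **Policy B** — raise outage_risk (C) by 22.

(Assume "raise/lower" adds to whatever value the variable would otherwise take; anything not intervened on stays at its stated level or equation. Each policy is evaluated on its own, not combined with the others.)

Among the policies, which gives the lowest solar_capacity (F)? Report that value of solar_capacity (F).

Policy A (C + 40):
  C = 67 + 40 = 107
  F = -27 − 5·107 = -562
Policy B (C + 22):
  C = 67 + 22 = 89
  F = -27 − 5·89 = -472
Comparing — Policy A: F=-562, Policy B: F=-472. Lowest is -562 (Policy A).

-562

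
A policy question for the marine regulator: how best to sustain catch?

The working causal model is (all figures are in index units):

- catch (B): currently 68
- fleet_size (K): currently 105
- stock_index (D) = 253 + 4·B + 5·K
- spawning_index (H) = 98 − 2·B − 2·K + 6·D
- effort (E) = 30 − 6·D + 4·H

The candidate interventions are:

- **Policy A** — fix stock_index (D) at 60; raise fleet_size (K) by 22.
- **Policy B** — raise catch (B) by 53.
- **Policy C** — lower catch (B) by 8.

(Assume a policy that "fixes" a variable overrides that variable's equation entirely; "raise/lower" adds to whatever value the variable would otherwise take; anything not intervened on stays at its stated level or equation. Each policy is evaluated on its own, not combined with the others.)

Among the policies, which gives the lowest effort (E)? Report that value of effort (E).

Policy A (D := 60, K + 22):
  B = 68
  K = 105 + 22 = 127
  D = 60
  H = 98 − 2·68 − 2·127 + 6·60 = 68
  E = 30 − 6·60 + 4·68 = -58
Policy B (B + 53):
  B = 68 + 53 = 121
  K = 105
  D = 253 + 4·121 + 5·105 = 1262
  H = 98 − 2·121 − 2·105 + 6·1262 = 7218
  E = 30 − 6·1262 + 4·7218 = 21330
Policy C (B − 8):
  B = 68 − 8 = 60
  K = 105
  D = 253 + 4·60 + 5·105 = 1018
  H = 98 − 2·60 − 2·105 + 6·1018 = 5876
  E = 30 − 6·1018 + 4·5876 = 17426
Comparing — Policy A: E=-58, Policy B: E=21330, Policy C: E=17426. Lowest is -58 (Policy A).

-58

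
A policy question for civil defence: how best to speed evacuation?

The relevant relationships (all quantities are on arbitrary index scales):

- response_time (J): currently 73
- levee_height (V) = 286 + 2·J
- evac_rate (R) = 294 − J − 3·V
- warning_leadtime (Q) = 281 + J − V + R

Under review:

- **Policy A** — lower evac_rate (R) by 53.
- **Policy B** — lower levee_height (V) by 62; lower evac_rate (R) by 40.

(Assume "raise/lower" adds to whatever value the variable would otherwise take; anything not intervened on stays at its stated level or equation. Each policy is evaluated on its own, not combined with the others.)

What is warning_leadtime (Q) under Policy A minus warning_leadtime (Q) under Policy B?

-261

Policy A (R − 53):
  J = 73
  V = 286 + 2·73 = 432
  R = 294 − 73 − 3·432 (−53 from intervention) = -1128
  Q = 281 + 73 − 432 + (-1128) = -1206
Policy B (V − 62, R − 40):
  J = 73
  V = 286 + 2·73 (−62 from intervention) = 370
  R = 294 − 73 − 3·370 (−40 from intervention) = -929
  Q = 281 + 73 − 370 + (-929) = -945
Q: -1206 − (-945) = -261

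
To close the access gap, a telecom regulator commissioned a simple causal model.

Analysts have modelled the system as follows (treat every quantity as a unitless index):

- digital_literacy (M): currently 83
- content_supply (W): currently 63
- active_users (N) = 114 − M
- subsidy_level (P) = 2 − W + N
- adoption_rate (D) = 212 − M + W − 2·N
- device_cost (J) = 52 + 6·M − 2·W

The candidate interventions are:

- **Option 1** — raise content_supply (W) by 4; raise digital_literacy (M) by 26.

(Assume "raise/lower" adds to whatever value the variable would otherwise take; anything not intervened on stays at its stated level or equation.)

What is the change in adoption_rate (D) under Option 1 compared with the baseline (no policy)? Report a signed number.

30

Baseline:
  M = 83
  W = 63
  N = 114 − 83 = 31
  D = 212 − 83 + 63 − 2·31 = 130
Option 1 (W + 4, M + 26):
  M = 83 + 26 = 109
  W = 63 + 4 = 67
  N = 114 − 109 = 5
  D = 212 − 109 + 67 − 2·5 = 160
Change in D: 160 − 130 = 30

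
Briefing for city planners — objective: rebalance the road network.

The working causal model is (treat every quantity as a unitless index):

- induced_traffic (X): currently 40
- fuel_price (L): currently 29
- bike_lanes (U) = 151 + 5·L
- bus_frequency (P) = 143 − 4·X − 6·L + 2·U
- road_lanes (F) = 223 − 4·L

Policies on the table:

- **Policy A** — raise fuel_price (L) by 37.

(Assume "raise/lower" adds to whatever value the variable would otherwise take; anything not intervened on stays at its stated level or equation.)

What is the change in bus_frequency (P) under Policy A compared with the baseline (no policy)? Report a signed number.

148

Baseline:
  X = 40
  L = 29
  U = 151 + 5·29 = 296
  P = 143 − 4·40 − 6·29 + 2·296 = 401
Policy A (L + 37):
  X = 40
  L = 29 + 37 = 66
  U = 151 + 5·66 = 481
  P = 143 − 4·40 − 6·66 + 2·481 = 549
Change in P: 549 − 401 = 148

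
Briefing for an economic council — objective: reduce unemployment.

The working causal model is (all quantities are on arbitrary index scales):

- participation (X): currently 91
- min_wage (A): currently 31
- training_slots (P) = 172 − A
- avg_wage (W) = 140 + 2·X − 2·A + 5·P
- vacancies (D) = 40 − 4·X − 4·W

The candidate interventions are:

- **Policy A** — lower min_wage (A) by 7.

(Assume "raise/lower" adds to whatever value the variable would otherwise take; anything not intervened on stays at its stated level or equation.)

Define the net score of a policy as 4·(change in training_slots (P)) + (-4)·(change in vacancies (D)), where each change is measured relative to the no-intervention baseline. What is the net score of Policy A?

812

Baseline:
  X = 91
  A = 31
  P = 172 − 31 = 141
  W = 140 + 2·91 − 2·31 + 5·141 = 965
  D = 40 − 4·91 − 4·965 = -4184
Policy A (A − 7):
  X = 91
  A = 31 − 7 = 24
  P = 172 − 24 = 148
  W = 140 + 2·91 − 2·24 + 5·148 = 1014
  D = 40 − 4·91 − 4·1014 = -4380
ΔP = 148 − 141 = 7; ΔD = -4380 − (-4184) = -196
Score = 4·7 + (-4)·(-196) = 812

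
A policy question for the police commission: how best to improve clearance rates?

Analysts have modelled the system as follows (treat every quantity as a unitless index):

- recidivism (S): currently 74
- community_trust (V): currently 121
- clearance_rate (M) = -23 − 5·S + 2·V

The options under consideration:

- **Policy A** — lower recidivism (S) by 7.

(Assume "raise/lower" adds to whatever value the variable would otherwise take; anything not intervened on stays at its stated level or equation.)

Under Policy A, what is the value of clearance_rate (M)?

-116

Policy A (S − 7):
  S = 74 − 7 = 67
  V = 121
  M = -23 − 5·67 + 2·121 = -116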